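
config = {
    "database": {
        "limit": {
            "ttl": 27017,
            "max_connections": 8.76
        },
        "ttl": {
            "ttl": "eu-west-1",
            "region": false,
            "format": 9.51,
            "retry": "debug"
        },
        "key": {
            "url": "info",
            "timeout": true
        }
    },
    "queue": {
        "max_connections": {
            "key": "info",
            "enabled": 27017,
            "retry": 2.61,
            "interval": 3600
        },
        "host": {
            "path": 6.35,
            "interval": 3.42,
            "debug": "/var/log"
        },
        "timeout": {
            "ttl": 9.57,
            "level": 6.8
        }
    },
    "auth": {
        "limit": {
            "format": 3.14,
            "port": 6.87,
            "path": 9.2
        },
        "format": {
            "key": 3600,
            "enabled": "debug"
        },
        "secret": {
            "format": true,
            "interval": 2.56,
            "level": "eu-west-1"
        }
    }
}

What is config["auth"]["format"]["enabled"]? "debug"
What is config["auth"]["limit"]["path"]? 9.2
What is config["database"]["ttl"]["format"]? 9.51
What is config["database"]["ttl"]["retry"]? "debug"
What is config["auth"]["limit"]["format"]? 3.14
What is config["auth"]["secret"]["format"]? True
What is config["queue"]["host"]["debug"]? "/var/log"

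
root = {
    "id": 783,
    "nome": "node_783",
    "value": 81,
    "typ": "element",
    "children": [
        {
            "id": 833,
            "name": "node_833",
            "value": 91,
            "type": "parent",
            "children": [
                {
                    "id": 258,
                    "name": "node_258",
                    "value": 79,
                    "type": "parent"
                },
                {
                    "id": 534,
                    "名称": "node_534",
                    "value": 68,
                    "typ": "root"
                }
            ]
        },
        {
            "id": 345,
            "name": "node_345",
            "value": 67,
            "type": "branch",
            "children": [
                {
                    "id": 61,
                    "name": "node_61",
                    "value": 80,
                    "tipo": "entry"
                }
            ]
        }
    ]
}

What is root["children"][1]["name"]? "node_345"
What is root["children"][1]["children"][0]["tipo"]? "entry"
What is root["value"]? 81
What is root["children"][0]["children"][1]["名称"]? "node_534"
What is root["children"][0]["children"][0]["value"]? 79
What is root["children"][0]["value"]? 91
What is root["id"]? 783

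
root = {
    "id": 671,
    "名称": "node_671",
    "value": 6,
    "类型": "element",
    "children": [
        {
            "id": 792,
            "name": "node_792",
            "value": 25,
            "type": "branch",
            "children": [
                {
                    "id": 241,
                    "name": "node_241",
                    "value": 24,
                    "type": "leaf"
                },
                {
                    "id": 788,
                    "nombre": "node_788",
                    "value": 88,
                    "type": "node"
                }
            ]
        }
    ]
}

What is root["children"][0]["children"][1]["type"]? "node"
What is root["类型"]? "element"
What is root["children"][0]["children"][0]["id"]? 241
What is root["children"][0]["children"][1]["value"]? 88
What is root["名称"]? "node_671"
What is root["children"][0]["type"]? "branch"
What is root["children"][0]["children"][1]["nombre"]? "node_788"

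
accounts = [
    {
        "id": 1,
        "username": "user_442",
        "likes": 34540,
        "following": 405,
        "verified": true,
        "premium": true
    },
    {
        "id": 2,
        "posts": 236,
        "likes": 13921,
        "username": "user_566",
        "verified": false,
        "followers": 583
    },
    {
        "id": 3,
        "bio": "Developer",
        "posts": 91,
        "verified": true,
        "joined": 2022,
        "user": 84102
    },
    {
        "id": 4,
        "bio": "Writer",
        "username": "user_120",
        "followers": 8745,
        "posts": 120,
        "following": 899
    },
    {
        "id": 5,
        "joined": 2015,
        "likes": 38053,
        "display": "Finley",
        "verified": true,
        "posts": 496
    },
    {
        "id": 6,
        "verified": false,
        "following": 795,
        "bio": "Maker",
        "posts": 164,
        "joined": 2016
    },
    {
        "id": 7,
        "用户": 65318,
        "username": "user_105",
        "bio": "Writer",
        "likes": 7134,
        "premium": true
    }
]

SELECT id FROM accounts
[1, 2, 3, 4, 5, 6, 7]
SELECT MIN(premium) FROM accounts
True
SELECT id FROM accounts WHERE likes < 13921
[7]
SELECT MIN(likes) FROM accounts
7134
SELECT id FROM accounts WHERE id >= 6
[6, 7]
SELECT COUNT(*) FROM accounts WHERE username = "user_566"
1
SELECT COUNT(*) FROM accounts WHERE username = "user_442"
1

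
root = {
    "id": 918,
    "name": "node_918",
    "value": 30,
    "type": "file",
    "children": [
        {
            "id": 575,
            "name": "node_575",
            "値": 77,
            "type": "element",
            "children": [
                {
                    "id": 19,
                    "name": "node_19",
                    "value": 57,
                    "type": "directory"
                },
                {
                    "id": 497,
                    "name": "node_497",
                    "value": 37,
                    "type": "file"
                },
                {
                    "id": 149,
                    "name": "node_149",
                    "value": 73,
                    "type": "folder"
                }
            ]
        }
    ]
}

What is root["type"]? "file"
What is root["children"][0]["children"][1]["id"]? 497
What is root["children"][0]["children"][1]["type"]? "file"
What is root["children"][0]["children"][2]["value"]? 73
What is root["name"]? "node_918"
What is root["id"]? 918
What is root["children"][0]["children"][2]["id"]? 149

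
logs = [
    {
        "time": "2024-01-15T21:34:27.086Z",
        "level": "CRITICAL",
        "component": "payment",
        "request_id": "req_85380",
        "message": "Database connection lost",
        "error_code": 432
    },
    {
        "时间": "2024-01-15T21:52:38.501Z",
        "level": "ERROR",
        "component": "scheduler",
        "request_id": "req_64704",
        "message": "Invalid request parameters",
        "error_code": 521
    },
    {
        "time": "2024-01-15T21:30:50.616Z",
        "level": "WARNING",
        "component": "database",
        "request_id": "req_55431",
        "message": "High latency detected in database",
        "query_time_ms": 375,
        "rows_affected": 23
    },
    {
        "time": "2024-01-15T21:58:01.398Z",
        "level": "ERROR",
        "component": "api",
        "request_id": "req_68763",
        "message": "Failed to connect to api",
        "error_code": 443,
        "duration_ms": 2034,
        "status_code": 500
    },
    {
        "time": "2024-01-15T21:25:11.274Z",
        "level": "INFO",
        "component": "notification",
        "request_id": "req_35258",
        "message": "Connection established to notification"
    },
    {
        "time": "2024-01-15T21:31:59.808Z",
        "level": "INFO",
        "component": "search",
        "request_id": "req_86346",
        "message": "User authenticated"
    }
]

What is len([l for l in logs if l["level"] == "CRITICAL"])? 1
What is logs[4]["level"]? "INFO"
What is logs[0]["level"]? "CRITICAL"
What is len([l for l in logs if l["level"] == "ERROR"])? 2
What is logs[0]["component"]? "payment"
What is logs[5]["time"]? "2024-01-15T21:31:59.808Z"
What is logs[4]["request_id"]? "req_35258"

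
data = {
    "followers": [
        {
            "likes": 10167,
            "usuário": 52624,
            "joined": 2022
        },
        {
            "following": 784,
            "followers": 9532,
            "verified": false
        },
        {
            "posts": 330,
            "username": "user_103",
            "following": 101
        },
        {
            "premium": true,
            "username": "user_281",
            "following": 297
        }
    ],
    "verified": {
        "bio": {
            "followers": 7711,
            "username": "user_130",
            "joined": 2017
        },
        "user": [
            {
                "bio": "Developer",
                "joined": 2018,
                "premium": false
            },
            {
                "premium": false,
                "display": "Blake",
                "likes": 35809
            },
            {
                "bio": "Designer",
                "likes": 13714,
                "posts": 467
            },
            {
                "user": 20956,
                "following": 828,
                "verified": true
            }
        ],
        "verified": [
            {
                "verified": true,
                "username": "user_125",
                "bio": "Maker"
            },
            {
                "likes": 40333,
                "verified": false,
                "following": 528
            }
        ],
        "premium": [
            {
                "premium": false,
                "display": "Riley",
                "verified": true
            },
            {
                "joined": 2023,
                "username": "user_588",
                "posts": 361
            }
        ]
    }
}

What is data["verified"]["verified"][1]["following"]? 528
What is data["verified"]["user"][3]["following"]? 828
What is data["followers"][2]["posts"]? 330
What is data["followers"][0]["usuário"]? 52624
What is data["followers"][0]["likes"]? 10167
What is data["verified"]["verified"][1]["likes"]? 40333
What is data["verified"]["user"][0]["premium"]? False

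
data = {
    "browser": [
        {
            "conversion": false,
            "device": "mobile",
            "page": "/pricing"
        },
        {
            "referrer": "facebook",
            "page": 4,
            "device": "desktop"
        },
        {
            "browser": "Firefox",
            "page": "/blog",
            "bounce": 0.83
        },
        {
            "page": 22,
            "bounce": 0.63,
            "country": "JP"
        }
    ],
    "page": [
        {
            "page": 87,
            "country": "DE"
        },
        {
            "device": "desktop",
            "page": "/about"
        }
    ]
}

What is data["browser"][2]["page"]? "/blog"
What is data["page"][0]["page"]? 87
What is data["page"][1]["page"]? "/about"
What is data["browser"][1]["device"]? "desktop"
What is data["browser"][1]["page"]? 4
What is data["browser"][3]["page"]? 22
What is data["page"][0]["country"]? "DE"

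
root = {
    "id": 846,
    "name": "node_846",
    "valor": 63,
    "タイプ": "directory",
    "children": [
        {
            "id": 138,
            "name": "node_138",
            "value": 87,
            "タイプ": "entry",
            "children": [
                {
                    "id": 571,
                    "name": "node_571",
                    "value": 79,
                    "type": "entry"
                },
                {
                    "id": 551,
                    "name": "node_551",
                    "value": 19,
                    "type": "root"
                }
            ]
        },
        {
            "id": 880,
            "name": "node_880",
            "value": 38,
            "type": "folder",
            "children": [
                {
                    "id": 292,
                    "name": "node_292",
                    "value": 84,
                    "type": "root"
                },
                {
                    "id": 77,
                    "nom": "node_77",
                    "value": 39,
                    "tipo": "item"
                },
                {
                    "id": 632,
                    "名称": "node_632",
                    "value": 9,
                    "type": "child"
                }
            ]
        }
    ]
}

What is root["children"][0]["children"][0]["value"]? 79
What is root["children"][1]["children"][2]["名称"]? "node_632"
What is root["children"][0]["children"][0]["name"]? "node_571"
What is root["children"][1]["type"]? "folder"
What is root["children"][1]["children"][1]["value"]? 39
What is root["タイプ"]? "directory"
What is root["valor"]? 63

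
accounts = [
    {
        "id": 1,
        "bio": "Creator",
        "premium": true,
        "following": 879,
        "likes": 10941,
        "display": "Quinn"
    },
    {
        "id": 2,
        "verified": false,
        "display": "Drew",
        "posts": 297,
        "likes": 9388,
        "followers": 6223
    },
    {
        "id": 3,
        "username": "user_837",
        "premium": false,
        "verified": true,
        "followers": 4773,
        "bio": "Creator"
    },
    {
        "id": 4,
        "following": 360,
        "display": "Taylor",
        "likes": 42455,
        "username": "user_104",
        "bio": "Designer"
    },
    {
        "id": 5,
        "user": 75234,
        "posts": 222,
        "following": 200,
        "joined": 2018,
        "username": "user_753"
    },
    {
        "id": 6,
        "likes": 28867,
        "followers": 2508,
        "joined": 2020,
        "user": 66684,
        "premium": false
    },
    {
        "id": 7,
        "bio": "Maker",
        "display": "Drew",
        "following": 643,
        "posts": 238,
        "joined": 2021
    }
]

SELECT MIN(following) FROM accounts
200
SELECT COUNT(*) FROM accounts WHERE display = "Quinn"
1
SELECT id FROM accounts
[1, 2, 3, 4, 5, 6, 7]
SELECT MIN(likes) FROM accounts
9388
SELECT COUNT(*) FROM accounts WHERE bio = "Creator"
2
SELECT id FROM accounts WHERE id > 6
[7]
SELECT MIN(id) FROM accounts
1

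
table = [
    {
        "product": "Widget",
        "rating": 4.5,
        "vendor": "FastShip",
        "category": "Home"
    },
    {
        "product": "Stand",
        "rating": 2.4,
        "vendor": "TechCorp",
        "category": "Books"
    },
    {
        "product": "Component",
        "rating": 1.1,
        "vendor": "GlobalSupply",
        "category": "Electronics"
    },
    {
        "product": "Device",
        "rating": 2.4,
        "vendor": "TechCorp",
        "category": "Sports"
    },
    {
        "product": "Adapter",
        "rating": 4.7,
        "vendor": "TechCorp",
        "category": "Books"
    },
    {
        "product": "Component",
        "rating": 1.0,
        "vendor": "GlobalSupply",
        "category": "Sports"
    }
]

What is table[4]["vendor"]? "TechCorp"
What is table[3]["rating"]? 2.4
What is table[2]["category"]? "Electronics"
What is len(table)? 6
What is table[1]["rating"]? 2.4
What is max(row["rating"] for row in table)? 4.7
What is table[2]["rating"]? 1.1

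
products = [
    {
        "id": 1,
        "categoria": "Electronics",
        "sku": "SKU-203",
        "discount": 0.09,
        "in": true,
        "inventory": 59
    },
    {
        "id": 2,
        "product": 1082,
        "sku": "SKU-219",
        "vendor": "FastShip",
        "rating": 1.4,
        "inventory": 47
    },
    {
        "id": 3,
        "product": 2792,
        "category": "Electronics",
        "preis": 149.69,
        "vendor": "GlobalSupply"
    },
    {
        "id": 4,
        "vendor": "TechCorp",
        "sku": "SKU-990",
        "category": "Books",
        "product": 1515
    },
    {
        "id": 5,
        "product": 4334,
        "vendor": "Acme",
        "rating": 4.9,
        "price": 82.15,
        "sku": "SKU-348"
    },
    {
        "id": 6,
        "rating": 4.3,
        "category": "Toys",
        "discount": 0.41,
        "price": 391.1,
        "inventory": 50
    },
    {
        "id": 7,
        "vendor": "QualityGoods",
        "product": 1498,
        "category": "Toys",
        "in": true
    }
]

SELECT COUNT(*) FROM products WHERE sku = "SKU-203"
1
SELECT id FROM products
[1, 2, 3, 4, 5, 6, 7]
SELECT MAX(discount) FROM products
0.41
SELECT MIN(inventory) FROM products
47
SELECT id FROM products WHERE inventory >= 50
[1, 6]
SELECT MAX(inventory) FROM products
59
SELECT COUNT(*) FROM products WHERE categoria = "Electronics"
1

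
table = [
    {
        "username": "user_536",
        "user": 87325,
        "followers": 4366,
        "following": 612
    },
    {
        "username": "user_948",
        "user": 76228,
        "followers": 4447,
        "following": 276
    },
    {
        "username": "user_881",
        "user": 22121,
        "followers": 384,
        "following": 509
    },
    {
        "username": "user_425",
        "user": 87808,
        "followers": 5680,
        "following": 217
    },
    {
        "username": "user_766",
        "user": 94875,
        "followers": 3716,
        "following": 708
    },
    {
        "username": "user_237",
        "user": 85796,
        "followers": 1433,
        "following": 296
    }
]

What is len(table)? 6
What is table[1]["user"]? 76228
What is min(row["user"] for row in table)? 22121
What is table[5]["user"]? 85796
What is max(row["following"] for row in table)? 708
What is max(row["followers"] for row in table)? 5680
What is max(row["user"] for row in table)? 94875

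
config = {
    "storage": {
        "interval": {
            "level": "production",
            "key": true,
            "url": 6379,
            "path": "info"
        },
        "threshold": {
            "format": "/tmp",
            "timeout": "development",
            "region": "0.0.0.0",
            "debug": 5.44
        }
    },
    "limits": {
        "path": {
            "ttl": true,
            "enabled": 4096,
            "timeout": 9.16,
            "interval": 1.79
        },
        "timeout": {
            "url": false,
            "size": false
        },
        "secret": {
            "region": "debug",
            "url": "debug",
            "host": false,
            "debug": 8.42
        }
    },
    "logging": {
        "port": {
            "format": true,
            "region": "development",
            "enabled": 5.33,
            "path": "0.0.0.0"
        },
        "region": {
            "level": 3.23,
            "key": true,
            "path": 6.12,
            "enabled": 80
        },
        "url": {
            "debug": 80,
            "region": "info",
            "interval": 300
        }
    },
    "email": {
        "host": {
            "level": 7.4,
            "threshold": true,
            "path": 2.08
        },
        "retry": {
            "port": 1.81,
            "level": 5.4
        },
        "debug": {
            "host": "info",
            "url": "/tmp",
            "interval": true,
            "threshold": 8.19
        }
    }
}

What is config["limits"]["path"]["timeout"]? 9.16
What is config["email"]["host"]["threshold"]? True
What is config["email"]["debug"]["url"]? "/tmp"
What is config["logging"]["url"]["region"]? "info"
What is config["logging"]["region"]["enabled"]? 80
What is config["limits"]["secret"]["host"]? False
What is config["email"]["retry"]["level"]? 5.4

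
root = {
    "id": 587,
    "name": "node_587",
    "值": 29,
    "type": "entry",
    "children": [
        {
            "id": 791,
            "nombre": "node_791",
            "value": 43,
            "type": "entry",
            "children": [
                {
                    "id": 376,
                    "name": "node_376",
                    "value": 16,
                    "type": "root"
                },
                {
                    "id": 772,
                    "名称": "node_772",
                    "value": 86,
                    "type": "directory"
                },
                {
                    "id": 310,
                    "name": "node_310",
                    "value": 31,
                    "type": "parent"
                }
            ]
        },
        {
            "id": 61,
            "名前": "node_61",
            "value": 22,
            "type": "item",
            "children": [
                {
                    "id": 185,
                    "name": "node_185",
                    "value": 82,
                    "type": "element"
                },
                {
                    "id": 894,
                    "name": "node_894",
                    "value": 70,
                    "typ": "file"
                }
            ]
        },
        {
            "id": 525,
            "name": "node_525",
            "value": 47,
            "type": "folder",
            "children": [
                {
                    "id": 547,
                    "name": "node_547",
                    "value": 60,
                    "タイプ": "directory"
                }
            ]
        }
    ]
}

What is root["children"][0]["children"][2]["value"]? 31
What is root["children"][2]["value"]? 47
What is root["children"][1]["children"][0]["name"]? "node_185"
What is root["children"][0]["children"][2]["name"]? "node_310"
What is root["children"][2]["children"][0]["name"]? "node_547"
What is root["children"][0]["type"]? "entry"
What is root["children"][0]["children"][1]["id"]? 772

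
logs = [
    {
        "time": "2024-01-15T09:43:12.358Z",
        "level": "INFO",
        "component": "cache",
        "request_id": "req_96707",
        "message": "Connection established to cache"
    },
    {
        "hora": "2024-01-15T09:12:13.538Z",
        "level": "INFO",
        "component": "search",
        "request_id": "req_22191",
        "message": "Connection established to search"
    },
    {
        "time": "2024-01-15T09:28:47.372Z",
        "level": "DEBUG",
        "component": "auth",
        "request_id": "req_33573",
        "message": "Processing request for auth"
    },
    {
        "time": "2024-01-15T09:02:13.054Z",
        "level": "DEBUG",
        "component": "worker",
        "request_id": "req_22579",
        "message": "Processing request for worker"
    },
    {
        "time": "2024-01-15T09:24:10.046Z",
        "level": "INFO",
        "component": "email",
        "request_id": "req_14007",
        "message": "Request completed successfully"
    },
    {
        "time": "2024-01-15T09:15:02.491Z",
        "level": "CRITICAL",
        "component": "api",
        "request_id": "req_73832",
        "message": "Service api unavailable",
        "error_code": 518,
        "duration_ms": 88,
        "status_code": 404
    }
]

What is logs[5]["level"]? "CRITICAL"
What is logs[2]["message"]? "Processing request for auth"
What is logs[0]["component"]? "cache"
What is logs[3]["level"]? "DEBUG"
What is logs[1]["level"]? "INFO"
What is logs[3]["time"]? "2024-01-15T09:02:13.054Z"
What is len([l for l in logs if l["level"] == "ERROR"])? 0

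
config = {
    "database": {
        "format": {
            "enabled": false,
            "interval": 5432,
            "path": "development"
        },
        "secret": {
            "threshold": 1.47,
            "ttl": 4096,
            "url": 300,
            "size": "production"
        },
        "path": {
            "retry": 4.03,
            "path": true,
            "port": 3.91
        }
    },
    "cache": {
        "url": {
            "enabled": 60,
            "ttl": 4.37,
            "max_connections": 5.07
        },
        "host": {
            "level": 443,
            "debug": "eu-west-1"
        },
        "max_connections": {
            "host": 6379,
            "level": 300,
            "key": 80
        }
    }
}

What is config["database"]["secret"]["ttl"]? 4096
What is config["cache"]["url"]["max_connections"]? 5.07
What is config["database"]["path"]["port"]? 3.91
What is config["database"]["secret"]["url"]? 300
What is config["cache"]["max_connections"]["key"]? 80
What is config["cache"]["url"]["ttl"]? 4.37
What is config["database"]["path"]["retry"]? 4.03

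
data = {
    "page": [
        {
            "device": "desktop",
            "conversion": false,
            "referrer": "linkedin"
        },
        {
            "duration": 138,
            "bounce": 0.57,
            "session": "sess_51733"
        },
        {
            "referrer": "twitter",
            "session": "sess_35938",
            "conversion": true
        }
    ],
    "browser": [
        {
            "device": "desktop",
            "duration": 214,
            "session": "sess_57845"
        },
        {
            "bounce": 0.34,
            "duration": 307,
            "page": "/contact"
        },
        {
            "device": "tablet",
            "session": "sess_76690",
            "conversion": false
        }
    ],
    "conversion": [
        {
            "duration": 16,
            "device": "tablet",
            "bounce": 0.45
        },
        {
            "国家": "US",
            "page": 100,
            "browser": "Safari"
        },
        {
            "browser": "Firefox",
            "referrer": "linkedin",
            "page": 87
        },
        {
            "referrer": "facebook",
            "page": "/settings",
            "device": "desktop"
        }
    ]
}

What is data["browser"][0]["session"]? "sess_57845"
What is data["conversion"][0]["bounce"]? 0.45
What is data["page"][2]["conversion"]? True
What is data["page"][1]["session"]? "sess_51733"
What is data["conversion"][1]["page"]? 100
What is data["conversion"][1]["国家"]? "US"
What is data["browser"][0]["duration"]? 214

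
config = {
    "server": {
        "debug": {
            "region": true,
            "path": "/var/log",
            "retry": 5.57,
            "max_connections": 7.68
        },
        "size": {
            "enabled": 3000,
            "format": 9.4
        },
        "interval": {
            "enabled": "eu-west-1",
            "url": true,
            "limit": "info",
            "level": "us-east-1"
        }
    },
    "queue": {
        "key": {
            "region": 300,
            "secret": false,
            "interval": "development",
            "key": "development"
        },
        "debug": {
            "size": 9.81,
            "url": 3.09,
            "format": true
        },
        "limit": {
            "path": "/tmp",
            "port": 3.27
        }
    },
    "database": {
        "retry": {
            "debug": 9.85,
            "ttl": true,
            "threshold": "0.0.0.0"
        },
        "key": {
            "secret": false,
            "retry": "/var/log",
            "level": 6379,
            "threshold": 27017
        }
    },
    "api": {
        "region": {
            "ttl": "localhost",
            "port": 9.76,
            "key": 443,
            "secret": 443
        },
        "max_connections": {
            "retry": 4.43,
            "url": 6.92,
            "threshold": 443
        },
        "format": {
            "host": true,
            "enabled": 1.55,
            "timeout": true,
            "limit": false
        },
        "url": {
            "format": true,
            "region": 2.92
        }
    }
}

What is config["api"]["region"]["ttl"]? "localhost"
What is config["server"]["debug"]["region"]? True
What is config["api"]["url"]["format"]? True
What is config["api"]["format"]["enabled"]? 1.55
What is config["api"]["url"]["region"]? 2.92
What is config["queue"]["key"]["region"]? 300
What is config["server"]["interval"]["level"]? "us-east-1"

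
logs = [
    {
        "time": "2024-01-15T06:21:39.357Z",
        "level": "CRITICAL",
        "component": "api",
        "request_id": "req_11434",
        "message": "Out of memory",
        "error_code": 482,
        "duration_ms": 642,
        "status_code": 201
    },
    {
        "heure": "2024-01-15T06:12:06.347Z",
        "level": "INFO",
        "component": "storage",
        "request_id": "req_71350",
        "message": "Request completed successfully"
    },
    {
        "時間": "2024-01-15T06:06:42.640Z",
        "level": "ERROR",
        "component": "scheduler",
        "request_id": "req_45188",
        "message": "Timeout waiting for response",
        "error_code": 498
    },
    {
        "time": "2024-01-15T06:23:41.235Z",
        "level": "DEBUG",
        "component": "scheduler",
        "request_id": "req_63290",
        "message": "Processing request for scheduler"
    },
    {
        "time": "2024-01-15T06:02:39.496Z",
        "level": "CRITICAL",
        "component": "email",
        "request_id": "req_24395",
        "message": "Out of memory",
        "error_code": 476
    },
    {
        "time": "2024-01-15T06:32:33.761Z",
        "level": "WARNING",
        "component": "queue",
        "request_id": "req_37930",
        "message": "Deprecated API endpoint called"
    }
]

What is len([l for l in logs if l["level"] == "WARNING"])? 1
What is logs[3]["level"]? "DEBUG"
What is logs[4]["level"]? "CRITICAL"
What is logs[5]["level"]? "WARNING"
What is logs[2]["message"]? "Timeout waiting for response"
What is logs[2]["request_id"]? "req_45188"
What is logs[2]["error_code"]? 498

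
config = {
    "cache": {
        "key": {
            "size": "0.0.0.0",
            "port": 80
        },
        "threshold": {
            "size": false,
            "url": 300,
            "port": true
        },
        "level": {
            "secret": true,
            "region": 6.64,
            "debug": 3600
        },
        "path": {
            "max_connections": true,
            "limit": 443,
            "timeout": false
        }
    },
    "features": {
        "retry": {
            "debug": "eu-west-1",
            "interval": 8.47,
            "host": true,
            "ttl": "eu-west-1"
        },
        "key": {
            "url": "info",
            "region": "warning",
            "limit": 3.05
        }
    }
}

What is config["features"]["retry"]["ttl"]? "eu-west-1"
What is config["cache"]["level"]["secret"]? True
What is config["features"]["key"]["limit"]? 3.05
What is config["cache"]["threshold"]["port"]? True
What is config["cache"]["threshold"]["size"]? False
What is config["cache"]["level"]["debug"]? 3600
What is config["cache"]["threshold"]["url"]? 300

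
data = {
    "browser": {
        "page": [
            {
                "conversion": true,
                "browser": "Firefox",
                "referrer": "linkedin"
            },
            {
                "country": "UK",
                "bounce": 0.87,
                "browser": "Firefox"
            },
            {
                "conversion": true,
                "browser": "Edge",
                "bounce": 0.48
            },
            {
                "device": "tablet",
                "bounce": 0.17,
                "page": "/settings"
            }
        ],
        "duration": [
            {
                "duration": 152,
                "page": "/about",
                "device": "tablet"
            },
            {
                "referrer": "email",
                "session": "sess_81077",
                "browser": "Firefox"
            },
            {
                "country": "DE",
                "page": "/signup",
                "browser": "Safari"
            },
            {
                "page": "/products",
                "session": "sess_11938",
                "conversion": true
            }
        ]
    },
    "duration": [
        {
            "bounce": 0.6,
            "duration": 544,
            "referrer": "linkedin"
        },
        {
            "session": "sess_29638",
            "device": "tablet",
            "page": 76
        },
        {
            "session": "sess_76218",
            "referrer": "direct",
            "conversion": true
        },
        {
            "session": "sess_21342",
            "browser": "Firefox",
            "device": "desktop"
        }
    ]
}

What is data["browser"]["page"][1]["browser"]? "Firefox"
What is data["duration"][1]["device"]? "tablet"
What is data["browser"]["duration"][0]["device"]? "tablet"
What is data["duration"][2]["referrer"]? "direct"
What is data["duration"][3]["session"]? "sess_21342"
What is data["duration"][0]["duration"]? 544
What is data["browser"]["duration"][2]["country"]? "DE"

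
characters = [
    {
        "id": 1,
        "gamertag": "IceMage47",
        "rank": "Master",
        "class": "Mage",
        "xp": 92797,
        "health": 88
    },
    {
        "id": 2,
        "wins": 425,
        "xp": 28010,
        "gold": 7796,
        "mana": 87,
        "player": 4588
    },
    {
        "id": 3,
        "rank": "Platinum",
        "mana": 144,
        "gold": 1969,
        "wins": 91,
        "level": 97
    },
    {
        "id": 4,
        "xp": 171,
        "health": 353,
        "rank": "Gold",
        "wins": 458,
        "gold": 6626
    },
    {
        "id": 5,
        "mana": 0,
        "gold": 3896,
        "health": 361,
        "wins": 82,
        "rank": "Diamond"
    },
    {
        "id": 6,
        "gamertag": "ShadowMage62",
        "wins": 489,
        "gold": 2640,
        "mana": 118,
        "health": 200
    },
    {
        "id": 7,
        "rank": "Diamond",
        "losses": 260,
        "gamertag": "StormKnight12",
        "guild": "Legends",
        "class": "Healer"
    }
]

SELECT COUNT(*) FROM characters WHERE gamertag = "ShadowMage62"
1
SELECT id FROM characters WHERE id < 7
[1, 2, 3, 4, 5, 6]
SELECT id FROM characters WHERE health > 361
[]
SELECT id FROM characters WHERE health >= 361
[5]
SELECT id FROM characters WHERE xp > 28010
[1]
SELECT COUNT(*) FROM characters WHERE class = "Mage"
1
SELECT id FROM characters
[1, 2, 3, 4, 5, 6, 7]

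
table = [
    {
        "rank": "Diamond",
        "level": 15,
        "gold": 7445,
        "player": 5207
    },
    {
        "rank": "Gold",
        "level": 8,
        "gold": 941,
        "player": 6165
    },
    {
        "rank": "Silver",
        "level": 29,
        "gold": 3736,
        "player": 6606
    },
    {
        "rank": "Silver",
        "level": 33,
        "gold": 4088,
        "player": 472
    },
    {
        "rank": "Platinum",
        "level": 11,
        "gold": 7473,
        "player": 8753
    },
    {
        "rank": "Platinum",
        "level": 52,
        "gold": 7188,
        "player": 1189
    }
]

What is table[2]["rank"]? "Silver"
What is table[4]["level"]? 11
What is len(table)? 6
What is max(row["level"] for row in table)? 52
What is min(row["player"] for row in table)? 472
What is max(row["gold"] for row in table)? 7473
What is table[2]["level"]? 29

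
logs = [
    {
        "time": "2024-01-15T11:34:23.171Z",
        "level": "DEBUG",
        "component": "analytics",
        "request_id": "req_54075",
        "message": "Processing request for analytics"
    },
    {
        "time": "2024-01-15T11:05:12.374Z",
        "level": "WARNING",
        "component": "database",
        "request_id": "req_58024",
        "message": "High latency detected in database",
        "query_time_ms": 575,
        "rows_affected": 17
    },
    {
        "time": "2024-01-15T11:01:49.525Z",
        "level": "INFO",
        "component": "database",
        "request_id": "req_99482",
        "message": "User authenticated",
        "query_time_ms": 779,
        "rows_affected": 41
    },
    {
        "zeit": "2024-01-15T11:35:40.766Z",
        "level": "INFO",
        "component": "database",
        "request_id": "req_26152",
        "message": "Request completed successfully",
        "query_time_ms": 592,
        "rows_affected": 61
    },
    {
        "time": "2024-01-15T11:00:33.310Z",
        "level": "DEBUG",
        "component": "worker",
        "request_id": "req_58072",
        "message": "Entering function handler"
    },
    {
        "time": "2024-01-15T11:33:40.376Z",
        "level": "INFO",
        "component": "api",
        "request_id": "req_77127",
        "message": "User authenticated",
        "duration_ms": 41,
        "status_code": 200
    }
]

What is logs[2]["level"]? "INFO"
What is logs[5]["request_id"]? "req_77127"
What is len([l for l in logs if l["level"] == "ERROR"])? 0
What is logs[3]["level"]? "INFO"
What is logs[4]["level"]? "DEBUG"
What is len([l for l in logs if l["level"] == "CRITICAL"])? 0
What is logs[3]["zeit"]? "2024-01-15T11:35:40.766Z"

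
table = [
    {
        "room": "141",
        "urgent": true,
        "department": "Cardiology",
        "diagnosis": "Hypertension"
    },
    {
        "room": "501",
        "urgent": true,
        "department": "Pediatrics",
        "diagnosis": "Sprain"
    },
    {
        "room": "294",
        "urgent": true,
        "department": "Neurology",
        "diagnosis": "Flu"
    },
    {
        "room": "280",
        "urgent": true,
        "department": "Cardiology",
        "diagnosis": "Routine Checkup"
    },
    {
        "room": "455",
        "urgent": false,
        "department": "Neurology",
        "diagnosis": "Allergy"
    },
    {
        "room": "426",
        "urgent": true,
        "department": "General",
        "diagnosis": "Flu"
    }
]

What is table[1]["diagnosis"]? "Sprain"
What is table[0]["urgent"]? True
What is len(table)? 6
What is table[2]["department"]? "Neurology"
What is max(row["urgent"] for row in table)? True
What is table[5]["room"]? "426"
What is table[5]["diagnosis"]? "Flu"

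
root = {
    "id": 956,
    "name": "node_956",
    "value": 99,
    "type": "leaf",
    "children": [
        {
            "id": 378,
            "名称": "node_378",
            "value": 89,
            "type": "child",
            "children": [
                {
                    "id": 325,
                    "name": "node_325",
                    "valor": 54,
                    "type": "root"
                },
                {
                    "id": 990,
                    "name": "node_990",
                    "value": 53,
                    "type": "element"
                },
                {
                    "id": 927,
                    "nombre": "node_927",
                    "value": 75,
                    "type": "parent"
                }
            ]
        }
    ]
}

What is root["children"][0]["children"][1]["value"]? 53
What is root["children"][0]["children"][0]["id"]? 325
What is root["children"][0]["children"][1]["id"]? 990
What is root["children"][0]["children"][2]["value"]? 75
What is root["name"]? "node_956"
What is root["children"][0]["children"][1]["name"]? "node_990"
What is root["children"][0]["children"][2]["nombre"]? "node_927"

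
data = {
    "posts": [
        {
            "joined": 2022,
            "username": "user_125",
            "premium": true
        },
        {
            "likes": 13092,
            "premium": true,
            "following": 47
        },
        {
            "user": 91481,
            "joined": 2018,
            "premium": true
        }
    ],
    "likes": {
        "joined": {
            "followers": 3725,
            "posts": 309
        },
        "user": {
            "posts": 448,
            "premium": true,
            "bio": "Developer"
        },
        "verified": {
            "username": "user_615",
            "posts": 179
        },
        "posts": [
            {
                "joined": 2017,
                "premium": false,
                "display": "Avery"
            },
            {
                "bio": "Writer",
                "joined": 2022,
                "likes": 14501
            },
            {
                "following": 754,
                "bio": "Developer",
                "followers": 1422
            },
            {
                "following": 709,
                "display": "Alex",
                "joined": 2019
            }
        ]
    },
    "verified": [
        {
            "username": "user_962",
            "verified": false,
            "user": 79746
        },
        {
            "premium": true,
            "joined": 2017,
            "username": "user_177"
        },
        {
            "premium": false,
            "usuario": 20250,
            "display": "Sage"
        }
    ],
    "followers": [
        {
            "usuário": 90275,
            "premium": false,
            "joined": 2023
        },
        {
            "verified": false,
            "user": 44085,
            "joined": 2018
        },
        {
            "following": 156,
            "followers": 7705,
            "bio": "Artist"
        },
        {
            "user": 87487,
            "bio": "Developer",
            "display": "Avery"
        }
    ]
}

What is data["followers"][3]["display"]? "Avery"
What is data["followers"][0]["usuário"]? 90275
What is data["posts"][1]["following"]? 47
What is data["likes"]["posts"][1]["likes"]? 14501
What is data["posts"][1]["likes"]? 13092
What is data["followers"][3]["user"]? 87487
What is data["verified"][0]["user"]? 79746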